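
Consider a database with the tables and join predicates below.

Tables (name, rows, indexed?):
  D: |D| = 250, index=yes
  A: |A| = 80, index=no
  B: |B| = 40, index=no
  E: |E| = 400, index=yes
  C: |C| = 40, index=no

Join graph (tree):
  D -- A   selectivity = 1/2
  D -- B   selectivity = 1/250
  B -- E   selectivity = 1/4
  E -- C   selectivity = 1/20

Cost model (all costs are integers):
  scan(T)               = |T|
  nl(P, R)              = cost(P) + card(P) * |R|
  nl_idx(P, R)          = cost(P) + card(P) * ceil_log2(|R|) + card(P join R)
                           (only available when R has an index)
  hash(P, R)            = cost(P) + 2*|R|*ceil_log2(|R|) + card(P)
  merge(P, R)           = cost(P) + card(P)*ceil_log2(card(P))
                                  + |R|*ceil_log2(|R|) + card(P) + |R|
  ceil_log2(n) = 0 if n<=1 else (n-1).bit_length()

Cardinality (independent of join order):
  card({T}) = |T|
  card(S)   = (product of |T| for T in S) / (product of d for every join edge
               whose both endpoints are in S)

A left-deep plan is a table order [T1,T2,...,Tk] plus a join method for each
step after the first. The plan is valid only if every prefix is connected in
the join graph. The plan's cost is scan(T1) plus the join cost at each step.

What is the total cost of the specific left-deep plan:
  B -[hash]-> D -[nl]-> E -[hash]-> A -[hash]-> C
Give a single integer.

step 1: scan B: cost=40, card=40
step 2: join D via hash
    card(P join D) = 40*250/(250) = 40
    cost = 40 + 2*250*8 + 40 = 4080
step 3: join E via nl
    card(P join E) = 40*400/(4) = 4000
    cost = 4080 + 40*400 = 20080
step 4: join A via hash
    card(P join A) = 4000*80/(2) = 160000
    cost = 20080 + 2*80*7 + 4000 = 25200
step 5: join C via hash
    card(P join C) = 160000*40/(20) = 320000
    cost = 25200 + 2*40*6 + 160000 = 185680

185680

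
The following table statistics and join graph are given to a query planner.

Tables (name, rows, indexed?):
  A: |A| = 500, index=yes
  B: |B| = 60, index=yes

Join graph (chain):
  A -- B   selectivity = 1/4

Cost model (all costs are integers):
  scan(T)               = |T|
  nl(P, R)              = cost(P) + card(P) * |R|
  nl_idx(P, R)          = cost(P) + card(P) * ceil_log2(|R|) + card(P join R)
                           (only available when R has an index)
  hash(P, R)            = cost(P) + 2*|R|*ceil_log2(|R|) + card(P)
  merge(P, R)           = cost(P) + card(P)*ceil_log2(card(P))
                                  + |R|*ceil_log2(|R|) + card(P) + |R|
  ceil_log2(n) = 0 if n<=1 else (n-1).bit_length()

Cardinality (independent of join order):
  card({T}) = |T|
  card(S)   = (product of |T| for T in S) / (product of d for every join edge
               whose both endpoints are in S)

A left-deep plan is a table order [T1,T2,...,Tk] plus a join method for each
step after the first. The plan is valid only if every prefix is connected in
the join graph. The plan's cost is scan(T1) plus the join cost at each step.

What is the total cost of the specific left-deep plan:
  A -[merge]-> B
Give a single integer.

step 1: scan A: cost=500, card=500
step 2: join B via merge
    card(P join B) = 500*60/(4) = 7500
    cost = 500 + 500*9 + 60*6 + 500 + 60 = 5920

5920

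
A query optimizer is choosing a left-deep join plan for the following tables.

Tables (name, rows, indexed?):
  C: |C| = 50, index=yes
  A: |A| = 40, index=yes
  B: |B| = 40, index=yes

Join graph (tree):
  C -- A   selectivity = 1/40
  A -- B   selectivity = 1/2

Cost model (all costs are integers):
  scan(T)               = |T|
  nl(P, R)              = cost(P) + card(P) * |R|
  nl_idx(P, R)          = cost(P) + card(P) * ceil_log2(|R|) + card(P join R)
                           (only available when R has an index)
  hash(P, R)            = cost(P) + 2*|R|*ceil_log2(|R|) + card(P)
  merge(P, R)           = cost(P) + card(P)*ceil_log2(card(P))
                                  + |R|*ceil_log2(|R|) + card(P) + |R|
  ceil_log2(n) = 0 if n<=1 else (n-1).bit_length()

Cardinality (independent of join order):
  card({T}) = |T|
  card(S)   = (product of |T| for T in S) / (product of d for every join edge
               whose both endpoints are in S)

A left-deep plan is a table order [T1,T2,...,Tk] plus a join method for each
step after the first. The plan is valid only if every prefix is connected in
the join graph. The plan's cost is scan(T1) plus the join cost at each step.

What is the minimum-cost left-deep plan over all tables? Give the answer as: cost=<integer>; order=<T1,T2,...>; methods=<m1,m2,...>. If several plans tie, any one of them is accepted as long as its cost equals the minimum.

cost=860; order=A,C,B; methods=nl_idx,hash

Selinger DP (subsets sized 1..n):
  {C}: scan cost=50, card=50
  {A}: scan cost=40, card=40
  {B}: scan cost=40, card=40
  {AC}: card=50; try (C,nl_idx)→330, (A,nl_idx)→400, (A,hash)→580, (C,merge)→670, (C,hash)→680, (A,merge)→680 …(+2); best=330 via (C,nl_idx)
  {AB}: card=800; try (B,hash)→560, (A,hash)→560, (B,merge)→600, (A,merge)→600, (B,nl_idx)→1080, (A,nl_idx)→1080 …(+2); best=560 via (B,hash)
  {ABC}: card=1000; try (B,hash)→860, (B,merge)→960, (B,nl_idx)→1630, (C,hash)→1960, (B,nl)→2330, (C,nl_idx)→6360 …(+2); best=860 via (B,hash)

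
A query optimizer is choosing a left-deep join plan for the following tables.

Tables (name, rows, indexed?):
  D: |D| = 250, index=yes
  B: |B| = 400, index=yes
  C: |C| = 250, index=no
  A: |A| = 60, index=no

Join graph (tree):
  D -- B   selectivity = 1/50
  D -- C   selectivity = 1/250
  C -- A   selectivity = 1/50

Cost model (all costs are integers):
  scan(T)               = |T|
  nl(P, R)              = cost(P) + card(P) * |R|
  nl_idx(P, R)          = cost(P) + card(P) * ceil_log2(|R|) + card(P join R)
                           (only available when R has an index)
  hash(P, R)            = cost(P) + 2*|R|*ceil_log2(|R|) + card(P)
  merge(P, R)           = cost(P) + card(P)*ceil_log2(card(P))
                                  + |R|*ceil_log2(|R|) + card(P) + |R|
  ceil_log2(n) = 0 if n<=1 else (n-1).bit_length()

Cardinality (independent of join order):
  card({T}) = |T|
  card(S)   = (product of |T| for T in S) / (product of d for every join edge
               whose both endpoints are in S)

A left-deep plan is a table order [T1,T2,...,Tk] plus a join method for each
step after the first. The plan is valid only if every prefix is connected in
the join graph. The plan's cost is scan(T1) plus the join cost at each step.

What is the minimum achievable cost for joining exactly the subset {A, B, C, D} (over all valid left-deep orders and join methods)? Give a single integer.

8570

Selinger DP over subsets of {A,B,C,D}:
  {D}: scan cost=250, card=250
  {B}: scan cost=400, card=400
  {C}: scan cost=250, card=250
  {A}: scan cost=60, card=60
  {BD}: card=2000; try (B,nl_idx)→4500, (D,hash)→4800, (D,nl_idx)→5600, (B,merge)→6500, (D,merge)→6650, (B,hash)→7700 …(+2); best=4500 via (B,nl_idx)
  {CD}: card=250; try (D,nl_idx)→2500, (D,hash)→4500, (C,hash)→4500, (D,merge)→4750, (C,merge)→4750, (D,nl)→62750 …(+1); best=2500 via (D,nl_idx)
  {AC}: card=300; try (A,hash)→1220, (C,merge)→2730, (A,merge)→2920, (C,hash)→4120, (C,nl)→15060, (A,nl)→15250; best=1220 via (A,hash)
  {BCD}: card=2000; try (B,nl_idx)→6750, (B,merge)→8750, (B,hash)→9950, (C,hash)→10500, (C,merge)→30750, (B,nl)→102500 …(+1); best=6750 via (B,nl_idx)
  {ACD}: card=300; try (A,hash)→3470, (D,nl_idx)→3920, (A,merge)→5170, (D,hash)→5520, (D,merge)→6470, (A,nl)→17500 …(+1); best=3470 via (A,hash)
  {ABCD}: card=2400; try (B,nl_idx)→8570, (A,hash)→9470, (B,merge)→10470, (B,hash)→10970, (A,merge)→31170, (B,nl)→123470 …(+1); best=8570 via (B,nl_idx)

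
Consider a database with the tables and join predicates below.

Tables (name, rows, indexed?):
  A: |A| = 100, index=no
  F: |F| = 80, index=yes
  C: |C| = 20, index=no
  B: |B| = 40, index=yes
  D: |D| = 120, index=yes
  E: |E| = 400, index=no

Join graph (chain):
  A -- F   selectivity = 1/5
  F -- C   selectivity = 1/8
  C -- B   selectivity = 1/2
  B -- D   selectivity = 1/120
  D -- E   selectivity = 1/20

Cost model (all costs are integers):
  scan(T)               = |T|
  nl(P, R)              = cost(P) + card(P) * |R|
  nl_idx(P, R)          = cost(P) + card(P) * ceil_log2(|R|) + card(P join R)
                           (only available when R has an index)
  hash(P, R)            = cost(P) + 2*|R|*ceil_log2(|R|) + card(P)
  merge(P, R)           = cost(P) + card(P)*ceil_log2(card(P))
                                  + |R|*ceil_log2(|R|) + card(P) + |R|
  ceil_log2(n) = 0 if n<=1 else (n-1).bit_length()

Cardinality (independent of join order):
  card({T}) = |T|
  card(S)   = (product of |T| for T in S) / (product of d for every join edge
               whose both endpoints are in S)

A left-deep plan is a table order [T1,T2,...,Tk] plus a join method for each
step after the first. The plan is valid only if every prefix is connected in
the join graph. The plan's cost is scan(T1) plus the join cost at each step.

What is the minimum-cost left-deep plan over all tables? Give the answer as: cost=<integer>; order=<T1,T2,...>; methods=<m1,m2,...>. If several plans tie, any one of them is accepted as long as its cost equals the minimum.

cost=94720; order=B,D,C,F,A,E; methods=nl_idx,hash,hash,hash,hash

Selinger DP (subsets sized 1..n):
  {A}: scan cost=100, card=100
  {F}: scan cost=80, card=80
  {C}: scan cost=20, card=20
  {B}: scan cost=40, card=40
  {D}: scan cost=120, card=120
  {E}: scan cost=400, card=400
  {AF}: card=1600; try (F,hash)→1320, (A,merge)→1520, (F,merge)→1540, (A,hash)→1560, (F,nl_idx)→2400, (A,nl)→8080 …(+1); best=1320 via (F,hash)
  {CF}: card=200; try (F,nl_idx)→360, (C,hash)→360, (F,merge)→780, (C,merge)→840, (F,hash)→1160, (F,nl)→1620 …(+1); best=360 via (F,nl_idx)
  {BC}: card=400; try (C,hash)→280, (B,merge)→420, (C,merge)→440, (B,hash)→520, (B,nl_idx)→540, (B,nl)→820 …(+1); best=280 via (C,hash)
  {BD}: card=40; try (D,nl_idx)→360, (B,hash)→720, (B,nl_idx)→880, (D,merge)→1280, (B,merge)→1360, (D,hash)→1760 …(+2); best=360 via (D,nl_idx)
  {DE}: card=2400; try (D,hash)→2480, (E,merge)→5080, (D,merge)→5360, (D,nl_idx)→5600, (E,hash)→7440, (E,nl)→48120 …(+1); best=2480 via (D,hash)
  {ACF}: card=4000; try (A,hash)→1960, (A,merge)→2960, (C,hash)→3120, (A,nl)→20360, (C,merge)→20640, (C,nl)→33320; best=1960 via (A,hash)
  {BCF}: card=4000; try (B,hash)→1040, (F,hash)→1800, (B,merge)→2440, (F,merge)→4920, (B,nl_idx)→5560, (F,nl_idx)→7080 …(+2); best=1040 via (B,hash)
  {BCD}: card=400; try (C,hash)→600, (C,merge)→760, (C,nl)→1160, (D,hash)→2360, (D,nl_idx)→3480, (D,merge)→5240 …(+1); best=600 via (C,hash)
  {BDE}: card=800; try (E,merge)→4640, (B,hash)→5360, (E,hash)→7600, (E,nl)→16360, (B,nl_idx)→17680, (B,merge)→33960 …(+1); best=4640 via (E,merge)
  {ABCF}: card=80000; try (B,hash)→6440, (A,hash)→6440, (A,merge)→53840, (B,merge)→54240, (B,nl_idx)→105960, (B,nl)→161960 …(+1); best=6440 via (B,hash)
  {BCDF}: card=4000; try (F,hash)→2120, (F,merge)→5240, (D,hash)→6720, (F,nl_idx)→7400, (F,nl)→32600, (D,nl_idx)→33040 …(+2); best=2120 via (F,hash)
  {BCDE}: card=8000; try (C,hash)→5640, (E,hash)→8200, (E,merge)→8600, (C,merge)→13560, (C,nl)→20640, (E,nl)→160600; best=5640 via (C,hash)
  {ABCDF}: card=80000; try (A,hash)→7520, (A,merge)→54920, (D,hash)→88120, (A,nl)→402120, (D,nl_idx)→646440, (D,merge)→1447400 …(+1); best=7520 via (A,hash)
  {BCDEF}: card=80000; try (E,hash)→13320, (F,hash)→14760, (E,merge)→58120, (F,merge)→118280, (F,nl_idx)→141640, (F,nl)→645640 …(+1); best=13320 via (E,hash)
  {ABCDEF}: card=1600000; try (E,hash)→94720, (A,hash)→94720, (E,merge)→1451520, (A,merge)→1454120, (A,nl)→8013320, (E,nl)→32007520; best=94720 via (E,hash)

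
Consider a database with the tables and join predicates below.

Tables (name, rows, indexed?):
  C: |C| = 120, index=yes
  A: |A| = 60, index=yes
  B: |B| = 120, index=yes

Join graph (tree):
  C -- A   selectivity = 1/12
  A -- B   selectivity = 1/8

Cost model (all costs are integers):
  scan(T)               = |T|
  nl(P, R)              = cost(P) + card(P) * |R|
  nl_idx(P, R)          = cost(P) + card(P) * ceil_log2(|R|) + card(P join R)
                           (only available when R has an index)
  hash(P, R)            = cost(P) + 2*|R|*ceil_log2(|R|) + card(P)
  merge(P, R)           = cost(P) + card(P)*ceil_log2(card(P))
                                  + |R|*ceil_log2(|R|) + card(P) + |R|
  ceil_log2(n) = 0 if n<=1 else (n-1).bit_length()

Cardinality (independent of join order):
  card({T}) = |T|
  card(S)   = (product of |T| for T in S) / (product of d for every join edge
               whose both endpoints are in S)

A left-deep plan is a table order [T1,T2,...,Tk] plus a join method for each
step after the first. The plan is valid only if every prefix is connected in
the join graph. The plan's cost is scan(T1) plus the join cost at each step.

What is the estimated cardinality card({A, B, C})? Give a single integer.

9000

Tables in S: A(60), B(120), C(120)
Edges inside S: C-A(d=12), A-B(d=8)
numerator = 60 * 120 * 120 = 864000
denominator = 12 * 8 = 96
card(S) = 864000 / 96 = 9000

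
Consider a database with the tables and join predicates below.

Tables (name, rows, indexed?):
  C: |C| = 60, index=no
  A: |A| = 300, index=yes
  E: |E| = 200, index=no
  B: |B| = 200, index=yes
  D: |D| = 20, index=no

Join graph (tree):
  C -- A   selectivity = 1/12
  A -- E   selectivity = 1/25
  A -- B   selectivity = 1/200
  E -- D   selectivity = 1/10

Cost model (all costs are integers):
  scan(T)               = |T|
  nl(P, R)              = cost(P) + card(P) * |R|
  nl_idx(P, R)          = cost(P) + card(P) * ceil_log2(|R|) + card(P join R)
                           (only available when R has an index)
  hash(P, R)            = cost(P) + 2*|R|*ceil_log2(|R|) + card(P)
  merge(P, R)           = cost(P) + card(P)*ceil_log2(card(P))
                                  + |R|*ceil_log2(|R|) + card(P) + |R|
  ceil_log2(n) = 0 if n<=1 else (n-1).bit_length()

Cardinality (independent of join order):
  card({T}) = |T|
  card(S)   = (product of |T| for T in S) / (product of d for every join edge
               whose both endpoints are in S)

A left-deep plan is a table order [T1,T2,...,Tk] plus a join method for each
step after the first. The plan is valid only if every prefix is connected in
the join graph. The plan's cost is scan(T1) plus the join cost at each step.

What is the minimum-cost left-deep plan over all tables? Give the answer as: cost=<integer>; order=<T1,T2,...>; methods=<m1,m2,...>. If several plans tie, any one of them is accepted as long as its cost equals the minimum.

cost=13920; order=B,A,E,D,C; methods=nl_idx,hash,hash,hash

Selinger DP (subsets sized 1..n):
  {C}: scan cost=60, card=60
  {A}: scan cost=300, card=300
  {E}: scan cost=200, card=200
  {B}: scan cost=200, card=200
  {D}: scan cost=20, card=20
  {AC}: card=1500; try (C,hash)→1320, (A,nl_idx)→2100, (A,merge)→3480, (C,merge)→3720, (A,hash)→5520, (A,nl)→18060 …(+1); best=1320 via (C,hash)
  {AE}: card=2400; try (E,hash)→3800, (A,nl_idx)→4400, (A,merge)→5000, (E,merge)→5100, (A,hash)→5800, (A,nl)→60200 …(+1); best=3800 via (E,hash)
  {AB}: card=300; try (A,nl_idx)→2300, (B,nl_idx)→3000, (B,hash)→3800, (A,merge)→5000, (B,merge)→5100, (A,hash)→5800 …(+2); best=2300 via (A,nl_idx)
  {DE}: card=400; try (D,hash)→600, (E,merge)→1940, (D,merge)→2120, (E,hash)→3240, (E,nl)→4020, (D,nl)→4200; best=600 via (D,hash)
  {ACE}: card=12000; try (E,hash)→6020, (C,hash)→6920, (E,merge)→21120, (C,merge)→35420, (C,nl)→147800, (E,nl)→301320; best=6020 via (E,hash)
  {ABC}: card=1500; try (C,hash)→3320, (C,merge)→5720, (B,hash)→6020, (B,nl_idx)→14820, (C,nl)→20300, (B,merge)→21120 …(+1); best=3320 via (C,hash)
  {ABE}: card=2400; try (E,hash)→5800, (E,merge)→7100, (B,hash)→9400, (B,nl_idx)→25400, (B,merge)→36800, (E,nl)→62300 …(+1); best=5800 via (E,hash)
  {ADE}: card=4800; try (D,hash)→6400, (A,hash)→6400, (A,merge)→7600, (A,nl_idx)→9000, (D,merge)→35120, (D,nl)→51800 …(+1); best=6400 via (D,hash)
  {ABCE}: card=12000; try (E,hash)→8020, (C,hash)→8920, (B,hash)→21220, (E,merge)→23120, (C,merge)→37420, (B,nl_idx)→114020 …(+4); best=8020 via (E,hash)
  {ACDE}: card=24000; try (C,hash)→11920, (D,hash)→18220, (C,merge)→74020, (D,merge)→186140, (D,nl)→246020, (C,nl)→294400; best=11920 via (C,hash)
  {ABDE}: card=4800; try (D,hash)→8400, (B,hash)→14400, (D,merge)→37120, (B,nl_idx)→49600, (D,nl)→53800, (B,merge)→75400 …(+1); best=8400 via (D,hash)
  {ABCDE}: card=24000; try (C,hash)→13920, (D,hash)→20220, (B,hash)→39120, (C,merge)→76020, (D,merge)→188140, (B,nl_idx)→227920 …(+4); best=13920 via (C,hash)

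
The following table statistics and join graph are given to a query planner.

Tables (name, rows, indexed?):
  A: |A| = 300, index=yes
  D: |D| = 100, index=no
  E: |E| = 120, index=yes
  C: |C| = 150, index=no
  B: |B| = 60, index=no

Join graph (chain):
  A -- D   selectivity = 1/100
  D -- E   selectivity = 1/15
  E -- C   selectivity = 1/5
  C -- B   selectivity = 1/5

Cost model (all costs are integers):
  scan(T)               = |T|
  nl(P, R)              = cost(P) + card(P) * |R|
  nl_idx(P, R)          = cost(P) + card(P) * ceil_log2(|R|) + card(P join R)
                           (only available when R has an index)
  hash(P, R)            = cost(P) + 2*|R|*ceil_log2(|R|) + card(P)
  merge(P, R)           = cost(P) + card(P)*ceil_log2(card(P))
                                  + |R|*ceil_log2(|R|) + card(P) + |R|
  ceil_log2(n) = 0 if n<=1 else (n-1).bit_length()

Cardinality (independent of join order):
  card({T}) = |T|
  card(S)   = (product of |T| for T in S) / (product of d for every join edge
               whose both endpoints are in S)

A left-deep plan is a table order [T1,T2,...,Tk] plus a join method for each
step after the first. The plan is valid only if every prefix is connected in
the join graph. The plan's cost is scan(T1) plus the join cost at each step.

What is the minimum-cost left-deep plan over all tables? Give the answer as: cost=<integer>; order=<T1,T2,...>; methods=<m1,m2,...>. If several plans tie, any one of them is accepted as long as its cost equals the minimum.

cost=80800; order=D,A,E,C,B; methods=nl_idx,hash,hash,hash

Selinger DP (subsets sized 1..n):
  {A}: scan cost=300, card=300
  {D}: scan cost=100, card=100
  {E}: scan cost=120, card=120
  {C}: scan cost=150, card=150
  {B}: scan cost=60, card=60
  {AD}: card=300; try (A,nl_idx)→1300, (D,hash)→2000, (A,merge)→3900, (D,merge)→4100, (A,hash)→5600, (A,nl)→30100 …(+1); best=1300 via (A,nl_idx)
  {DE}: card=800; try (E,nl_idx)→1600, (D,hash)→1640, (E,merge)→1860, (E,hash)→1880, (D,merge)→1880, (E,nl)→12100 …(+1); best=1600 via (E,nl_idx)
  {CE}: card=3600; try (E,hash)→1980, (C,merge)→2430, (E,merge)→2460, (C,hash)→2640, (E,nl_idx)→4800, (C,nl)→18120 …(+1); best=1980 via (E,hash)
  {BC}: card=1800; try (B,hash)→1020, (C,merge)→1830, (B,merge)→1920, (C,hash)→2520, (C,nl)→9060, (B,nl)→9150; best=1020 via (B,hash)
  {ADE}: card=2400; try (E,hash)→3280, (E,merge)→5260, (E,nl_idx)→5800, (A,hash)→7800, (A,nl_idx)→11200, (A,merge)→13400 …(+2); best=3280 via (E,hash)
  {CDE}: card=24000; try (C,hash)→4800, (D,hash)→6980, (C,merge)→11750, (D,merge)→49580, (C,nl)→121600, (D,nl)→361980; best=4800 via (C,hash)
  {BCE}: card=43200; try (E,hash)→4500, (B,hash)→6300, (E,merge)→23580, (B,merge)→49200, (E,nl_idx)→56820, (E,nl)→217020 …(+1); best=4500 via (E,hash)
  {ACDE}: card=72000; try (C,hash)→8080, (A,hash)→34200, (C,merge)→35830, (A,nl_idx)→292800, (C,nl)→363280, (A,merge)→391800 …(+1); best=8080 via (C,hash)
  {BCDE}: card=288000; try (B,hash)→29520, (D,hash)→49100, (B,merge)→389220, (D,merge)→739700, (B,nl)→1444800, (D,nl)→4324500; best=29520 via (B,hash)
  {ABCDE}: card=864000; try (B,hash)→80800, (A,hash)→322920, (B,merge)→1304500, (A,nl_idx)→3485520, (B,nl)→4328080, (A,merge)→5792520 …(+1); best=80800 via (B,hash)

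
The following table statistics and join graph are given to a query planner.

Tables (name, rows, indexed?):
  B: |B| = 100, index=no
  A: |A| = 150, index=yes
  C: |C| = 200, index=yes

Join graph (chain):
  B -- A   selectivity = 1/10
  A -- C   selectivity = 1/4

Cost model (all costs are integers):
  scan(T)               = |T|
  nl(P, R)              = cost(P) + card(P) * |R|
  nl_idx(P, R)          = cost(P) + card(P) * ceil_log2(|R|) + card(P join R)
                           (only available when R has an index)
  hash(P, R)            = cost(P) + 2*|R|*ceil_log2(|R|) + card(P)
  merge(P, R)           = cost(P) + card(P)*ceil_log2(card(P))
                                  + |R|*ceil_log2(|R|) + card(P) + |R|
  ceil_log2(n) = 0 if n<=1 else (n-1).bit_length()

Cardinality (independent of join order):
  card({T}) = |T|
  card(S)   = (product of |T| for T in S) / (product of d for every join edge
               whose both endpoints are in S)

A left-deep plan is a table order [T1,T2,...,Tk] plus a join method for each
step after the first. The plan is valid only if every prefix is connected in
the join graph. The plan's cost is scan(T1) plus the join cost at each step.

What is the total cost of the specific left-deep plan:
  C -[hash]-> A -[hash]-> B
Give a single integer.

11700

step 1: scan C: cost=200, card=200
step 2: join A via hash
    card(P join A) = 200*150/(4) = 7500
    cost = 200 + 2*150*8 + 200 = 2800
step 3: join B via hash
    card(P join B) = 7500*100/(10) = 75000
    cost = 2800 + 2*100*7 + 7500 = 11700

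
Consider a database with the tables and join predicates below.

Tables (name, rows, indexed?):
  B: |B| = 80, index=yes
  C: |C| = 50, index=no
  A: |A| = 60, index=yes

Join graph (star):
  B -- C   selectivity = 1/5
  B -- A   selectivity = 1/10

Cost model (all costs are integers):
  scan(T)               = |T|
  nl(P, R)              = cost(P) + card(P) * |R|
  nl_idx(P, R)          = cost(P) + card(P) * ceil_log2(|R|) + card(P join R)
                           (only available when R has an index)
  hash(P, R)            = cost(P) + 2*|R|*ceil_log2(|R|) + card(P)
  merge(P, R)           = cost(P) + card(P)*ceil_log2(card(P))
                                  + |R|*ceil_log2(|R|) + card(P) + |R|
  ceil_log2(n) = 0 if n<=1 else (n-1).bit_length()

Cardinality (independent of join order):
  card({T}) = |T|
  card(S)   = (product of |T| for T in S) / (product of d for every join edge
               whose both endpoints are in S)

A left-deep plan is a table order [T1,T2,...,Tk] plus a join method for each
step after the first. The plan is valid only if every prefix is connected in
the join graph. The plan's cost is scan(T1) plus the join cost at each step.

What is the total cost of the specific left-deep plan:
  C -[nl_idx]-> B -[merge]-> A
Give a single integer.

10420

step 1: scan C: cost=50, card=50
step 2: join B via nl_idx
    card(P join B) = 50*80/(5) = 800
    cost = 50 + 50*7 + 800 = 1200
step 3: join A via merge
    card(P join A) = 800*60/(10) = 4800
    cost = 1200 + 800*10 + 60*6 + 800 + 60 = 10420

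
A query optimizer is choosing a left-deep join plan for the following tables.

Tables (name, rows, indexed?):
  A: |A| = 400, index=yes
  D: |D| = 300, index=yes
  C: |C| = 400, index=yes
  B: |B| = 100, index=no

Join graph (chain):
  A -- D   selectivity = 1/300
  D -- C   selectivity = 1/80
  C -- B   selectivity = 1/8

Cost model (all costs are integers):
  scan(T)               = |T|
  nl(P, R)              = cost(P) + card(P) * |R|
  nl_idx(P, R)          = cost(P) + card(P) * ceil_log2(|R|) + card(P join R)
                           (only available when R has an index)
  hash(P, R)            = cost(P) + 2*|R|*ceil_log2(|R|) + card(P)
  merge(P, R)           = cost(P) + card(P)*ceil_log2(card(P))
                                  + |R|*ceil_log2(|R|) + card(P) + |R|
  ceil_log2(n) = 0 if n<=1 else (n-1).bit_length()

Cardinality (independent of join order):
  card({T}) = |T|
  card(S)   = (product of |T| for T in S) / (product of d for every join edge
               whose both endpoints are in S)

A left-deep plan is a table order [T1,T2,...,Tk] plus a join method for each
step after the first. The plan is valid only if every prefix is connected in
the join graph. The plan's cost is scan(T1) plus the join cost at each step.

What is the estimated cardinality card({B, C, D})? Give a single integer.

18750

Tables in S: B(100), C(400), D(300)
Edges inside S: D-C(d=80), C-B(d=8)
numerator = 100 * 400 * 300 = 12000000
denominator = 80 * 8 = 640
card(S) = 12000000 / 640 = 18750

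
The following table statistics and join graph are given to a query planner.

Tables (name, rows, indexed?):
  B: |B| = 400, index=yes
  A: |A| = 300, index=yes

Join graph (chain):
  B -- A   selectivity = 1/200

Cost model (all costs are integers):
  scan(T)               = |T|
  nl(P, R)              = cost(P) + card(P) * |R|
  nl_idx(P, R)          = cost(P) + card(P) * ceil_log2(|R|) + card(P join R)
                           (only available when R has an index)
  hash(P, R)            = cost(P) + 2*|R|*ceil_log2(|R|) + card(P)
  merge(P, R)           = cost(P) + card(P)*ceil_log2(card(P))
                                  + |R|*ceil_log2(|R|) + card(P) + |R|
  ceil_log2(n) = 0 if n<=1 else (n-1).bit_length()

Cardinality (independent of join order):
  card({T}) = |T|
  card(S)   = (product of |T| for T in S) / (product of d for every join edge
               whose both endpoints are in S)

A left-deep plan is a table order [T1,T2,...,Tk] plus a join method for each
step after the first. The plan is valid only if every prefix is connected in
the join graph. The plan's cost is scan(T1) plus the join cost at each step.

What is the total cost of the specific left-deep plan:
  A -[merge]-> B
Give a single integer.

7300

step 1: scan A: cost=300, card=300
step 2: join B via merge
    card(P join B) = 300*400/(200) = 600
    cost = 300 + 300*9 + 400*9 + 300 + 400 = 7300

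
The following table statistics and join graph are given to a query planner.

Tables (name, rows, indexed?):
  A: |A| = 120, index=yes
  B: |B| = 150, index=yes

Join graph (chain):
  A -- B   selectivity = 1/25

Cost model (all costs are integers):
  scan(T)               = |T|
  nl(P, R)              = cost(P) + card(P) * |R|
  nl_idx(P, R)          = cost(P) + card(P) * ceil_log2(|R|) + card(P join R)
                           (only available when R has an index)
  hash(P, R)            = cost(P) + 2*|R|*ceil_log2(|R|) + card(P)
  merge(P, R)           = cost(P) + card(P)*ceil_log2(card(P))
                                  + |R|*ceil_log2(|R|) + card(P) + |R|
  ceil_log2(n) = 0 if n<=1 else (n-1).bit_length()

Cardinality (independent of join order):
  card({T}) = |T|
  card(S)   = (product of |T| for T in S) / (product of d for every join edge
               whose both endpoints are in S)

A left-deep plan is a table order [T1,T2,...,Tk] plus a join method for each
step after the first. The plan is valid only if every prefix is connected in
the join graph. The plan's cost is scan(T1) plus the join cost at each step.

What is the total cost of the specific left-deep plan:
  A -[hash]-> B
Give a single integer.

step 1: scan A: cost=120, card=120
step 2: join B via hash
    card(P join B) = 120*150/(25) = 720
    cost = 120 + 2*150*8 + 120 = 2640

2640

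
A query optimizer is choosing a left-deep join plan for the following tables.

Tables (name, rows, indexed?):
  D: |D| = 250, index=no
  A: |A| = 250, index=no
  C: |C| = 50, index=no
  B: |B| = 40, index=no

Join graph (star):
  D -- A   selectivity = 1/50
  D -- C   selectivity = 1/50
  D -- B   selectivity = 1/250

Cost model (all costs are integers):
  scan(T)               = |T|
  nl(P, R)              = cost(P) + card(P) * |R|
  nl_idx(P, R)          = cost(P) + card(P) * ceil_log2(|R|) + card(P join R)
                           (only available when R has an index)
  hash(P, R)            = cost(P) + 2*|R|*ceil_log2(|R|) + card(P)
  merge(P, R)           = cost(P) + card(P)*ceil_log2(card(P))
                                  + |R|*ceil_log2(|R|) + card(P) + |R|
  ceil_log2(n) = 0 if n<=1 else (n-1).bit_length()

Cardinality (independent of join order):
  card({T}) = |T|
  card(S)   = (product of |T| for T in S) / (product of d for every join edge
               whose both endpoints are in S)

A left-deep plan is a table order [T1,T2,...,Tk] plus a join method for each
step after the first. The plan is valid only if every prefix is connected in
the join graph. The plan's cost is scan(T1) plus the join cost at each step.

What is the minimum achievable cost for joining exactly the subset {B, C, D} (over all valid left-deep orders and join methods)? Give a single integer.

1610

Selinger DP over subsets of {B,C,D}:
  {D}: scan cost=250, card=250
  {C}: scan cost=50, card=50
  {B}: scan cost=40, card=40
  {CD}: card=250; try (C,hash)→1100, (D,merge)→2650, (C,merge)→2850, (D,hash)→4100, (D,nl)→12550, (C,nl)→12750; best=1100 via (C,hash)
  {BD}: card=40; try (B,hash)→980, (D,merge)→2570, (B,merge)→2780, (D,hash)→4080, (D,nl)→10040, (B,nl)→10250; best=980 via (B,hash)
  {BCD}: card=40; try (C,merge)→1610, (C,hash)→1620, (B,hash)→1830, (C,nl)→2980, (B,merge)→3630, (B,nl)→11100; best=1610 via (C,merge)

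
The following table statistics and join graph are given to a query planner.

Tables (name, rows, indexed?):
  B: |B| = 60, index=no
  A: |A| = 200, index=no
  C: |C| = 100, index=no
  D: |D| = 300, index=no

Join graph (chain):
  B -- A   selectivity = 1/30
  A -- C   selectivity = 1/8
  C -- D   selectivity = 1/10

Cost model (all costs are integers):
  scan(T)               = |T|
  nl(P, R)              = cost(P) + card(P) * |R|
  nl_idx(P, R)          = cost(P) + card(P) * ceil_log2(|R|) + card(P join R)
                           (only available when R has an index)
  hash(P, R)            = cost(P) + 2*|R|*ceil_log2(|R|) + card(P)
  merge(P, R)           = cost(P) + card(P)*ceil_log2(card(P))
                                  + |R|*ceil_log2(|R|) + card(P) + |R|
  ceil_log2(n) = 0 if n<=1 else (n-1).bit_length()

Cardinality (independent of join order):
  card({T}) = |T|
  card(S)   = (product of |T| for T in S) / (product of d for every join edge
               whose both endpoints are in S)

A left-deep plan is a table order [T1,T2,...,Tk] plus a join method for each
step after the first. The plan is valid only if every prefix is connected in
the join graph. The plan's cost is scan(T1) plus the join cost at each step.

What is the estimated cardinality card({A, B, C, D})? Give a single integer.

150000

Tables in S: A(200), B(60), C(100), D(300)
Edges inside S: B-A(d=30), A-C(d=8), C-D(d=10)
numerator = 200 * 60 * 100 * 300 = 360000000
denominator = 30 * 8 * 10 = 2400
card(S) = 360000000 / 2400 = 150000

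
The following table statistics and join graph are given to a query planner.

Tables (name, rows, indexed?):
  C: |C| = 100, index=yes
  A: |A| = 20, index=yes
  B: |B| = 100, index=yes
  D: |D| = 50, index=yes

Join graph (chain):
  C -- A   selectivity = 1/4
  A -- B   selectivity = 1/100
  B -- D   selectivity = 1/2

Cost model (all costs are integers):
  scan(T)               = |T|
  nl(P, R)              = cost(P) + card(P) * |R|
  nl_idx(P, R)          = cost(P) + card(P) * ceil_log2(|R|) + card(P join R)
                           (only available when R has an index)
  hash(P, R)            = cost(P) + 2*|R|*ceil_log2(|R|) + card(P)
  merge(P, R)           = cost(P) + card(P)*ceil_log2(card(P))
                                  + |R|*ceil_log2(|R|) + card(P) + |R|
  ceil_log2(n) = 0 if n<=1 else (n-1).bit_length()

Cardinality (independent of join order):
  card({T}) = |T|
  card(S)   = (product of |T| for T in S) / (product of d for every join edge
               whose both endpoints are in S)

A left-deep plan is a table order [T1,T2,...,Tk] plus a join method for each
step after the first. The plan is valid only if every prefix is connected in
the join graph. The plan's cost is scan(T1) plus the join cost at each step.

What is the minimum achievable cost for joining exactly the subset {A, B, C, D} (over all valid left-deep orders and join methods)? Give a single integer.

1920

Selinger DP over subsets of {A,B,C,D}:
  {C}: scan cost=100, card=100
  {A}: scan cost=20, card=20
  {B}: scan cost=100, card=100
  {D}: scan cost=50, card=50
  {AC}: card=500; try (A,hash)→400, (C,nl_idx)→660, (C,merge)→940, (A,merge)→1020, (A,nl_idx)→1100, (C,hash)→1440 …(+2); best=400 via (A,hash)
  {AB}: card=20; try (B,nl_idx)→180, (A,hash)→400, (A,nl_idx)→620, (B,merge)→940, (A,merge)→1020, (B,hash)→1440 …(+2); best=180 via (B,nl_idx)
  {BD}: card=2500; try (D,hash)→800, (B,merge)→1200, (D,merge)→1250, (B,hash)→1500, (B,nl_idx)→2900, (D,nl_idx)→3200 …(+2); best=800 via (D,hash)
  {ABC}: card=500; try (C,nl_idx)→820, (C,merge)→1100, (C,hash)→1600, (C,nl)→2180, (B,hash)→2300, (B,nl_idx)→4400 …(+2); best=820 via (C,nl_idx)
  {ABD}: card=500; try (D,merge)→650, (D,hash)→800, (D,nl_idx)→800, (D,nl)→1180, (A,hash)→3500, (A,nl_idx)→13800 …(+2); best=650 via (D,merge)
  {ABCD}: card=12500; try (D,hash)→1920, (C,hash)→2550, (D,merge)→6170, (C,merge)→6450, (D,nl_idx)→16320, (C,nl_idx)→16650 …(+2); best=1920 via (D,hash)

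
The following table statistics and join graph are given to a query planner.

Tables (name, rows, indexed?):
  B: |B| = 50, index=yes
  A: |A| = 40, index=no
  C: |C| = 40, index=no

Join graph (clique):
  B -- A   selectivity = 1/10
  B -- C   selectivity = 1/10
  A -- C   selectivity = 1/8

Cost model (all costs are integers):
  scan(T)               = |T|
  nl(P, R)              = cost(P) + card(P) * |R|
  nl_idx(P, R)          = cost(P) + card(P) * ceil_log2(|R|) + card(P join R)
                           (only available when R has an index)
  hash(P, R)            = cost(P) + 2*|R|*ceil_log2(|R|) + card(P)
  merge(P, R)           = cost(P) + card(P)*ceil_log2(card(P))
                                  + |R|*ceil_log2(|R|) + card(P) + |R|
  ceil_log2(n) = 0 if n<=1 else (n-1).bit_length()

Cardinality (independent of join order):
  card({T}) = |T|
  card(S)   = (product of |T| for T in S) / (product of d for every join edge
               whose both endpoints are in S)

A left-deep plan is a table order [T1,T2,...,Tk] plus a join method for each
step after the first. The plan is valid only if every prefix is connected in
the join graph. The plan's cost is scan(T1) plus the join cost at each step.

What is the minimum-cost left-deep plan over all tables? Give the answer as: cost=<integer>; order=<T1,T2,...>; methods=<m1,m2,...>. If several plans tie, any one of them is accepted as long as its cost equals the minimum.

cost=1160; order=A,B,C; methods=nl_idx,hash

Selinger DP (subsets sized 1..n):
  {B}: scan cost=50, card=50
  {A}: scan cost=40, card=40
  {C}: scan cost=40, card=40
  {AB}: card=200; try (B,nl_idx)→480, (A,hash)→580, (B,merge)→670, (B,hash)→680, (A,merge)→680, (B,nl)→2040 …(+1); best=480 via (B,nl_idx)
  {BC}: card=200; try (B,nl_idx)→480, (C,hash)→580, (B,merge)→670, (C,merge)→680, (B,hash)→680, (B,nl)→2040 …(+1); best=480 via (B,nl_idx)
  {AC}: card=200; try (C,hash)→560, (A,hash)→560, (C,merge)→600, (A,merge)→600, (C,nl)→1640, (A,nl)→1640; best=560 via (C,hash)
  {ABC}: card=100; try (C,hash)→1160, (A,hash)→1160, (B,hash)→1360, (B,nl_idx)→1860, (C,merge)→2560, (A,merge)→2560 …(+4); best=1160 via (C,hash)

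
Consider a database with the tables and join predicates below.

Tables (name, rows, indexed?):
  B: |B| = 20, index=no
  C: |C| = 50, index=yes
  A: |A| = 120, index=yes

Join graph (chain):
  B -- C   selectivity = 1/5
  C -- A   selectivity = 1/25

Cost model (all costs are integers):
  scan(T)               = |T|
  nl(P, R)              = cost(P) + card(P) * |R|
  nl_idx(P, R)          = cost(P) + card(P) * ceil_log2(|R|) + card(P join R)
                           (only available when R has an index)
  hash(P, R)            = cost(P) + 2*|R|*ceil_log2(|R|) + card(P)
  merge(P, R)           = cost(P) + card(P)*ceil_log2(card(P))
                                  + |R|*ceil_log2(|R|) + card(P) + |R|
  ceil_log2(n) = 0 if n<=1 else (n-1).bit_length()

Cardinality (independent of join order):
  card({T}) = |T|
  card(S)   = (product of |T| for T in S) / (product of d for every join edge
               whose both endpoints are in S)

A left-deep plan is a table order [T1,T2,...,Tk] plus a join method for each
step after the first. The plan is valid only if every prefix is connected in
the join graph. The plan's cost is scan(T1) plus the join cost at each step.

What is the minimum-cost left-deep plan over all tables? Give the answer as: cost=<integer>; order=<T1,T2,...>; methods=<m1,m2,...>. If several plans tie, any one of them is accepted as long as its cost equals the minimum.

Selinger DP (subsets sized 1..n):
  {B}: scan cost=20, card=20
  {C}: scan cost=50, card=50
  {A}: scan cost=120, card=120
  {BC}: card=200; try (B,hash)→300, (C,nl_idx)→340, (C,merge)→490, (B,merge)→520, (C,hash)→640, (C,nl)→1020 …(+1); best=300 via (B,hash)
  {AC}: card=240; try (A,nl_idx)→640, (C,hash)→840, (C,nl_idx)→1080, (A,merge)→1360, (C,merge)→1430, (A,hash)→1780 …(+2); best=640 via (A,nl_idx)
  {ABC}: card=960; try (B,hash)→1080, (A,hash)→2180, (A,nl_idx)→2660, (B,merge)→2920, (A,merge)→3060, (B,nl)→5440 …(+1); best=1080 via (B,hash)

cost=1080; order=C,A,B; methods=nl_idx,hash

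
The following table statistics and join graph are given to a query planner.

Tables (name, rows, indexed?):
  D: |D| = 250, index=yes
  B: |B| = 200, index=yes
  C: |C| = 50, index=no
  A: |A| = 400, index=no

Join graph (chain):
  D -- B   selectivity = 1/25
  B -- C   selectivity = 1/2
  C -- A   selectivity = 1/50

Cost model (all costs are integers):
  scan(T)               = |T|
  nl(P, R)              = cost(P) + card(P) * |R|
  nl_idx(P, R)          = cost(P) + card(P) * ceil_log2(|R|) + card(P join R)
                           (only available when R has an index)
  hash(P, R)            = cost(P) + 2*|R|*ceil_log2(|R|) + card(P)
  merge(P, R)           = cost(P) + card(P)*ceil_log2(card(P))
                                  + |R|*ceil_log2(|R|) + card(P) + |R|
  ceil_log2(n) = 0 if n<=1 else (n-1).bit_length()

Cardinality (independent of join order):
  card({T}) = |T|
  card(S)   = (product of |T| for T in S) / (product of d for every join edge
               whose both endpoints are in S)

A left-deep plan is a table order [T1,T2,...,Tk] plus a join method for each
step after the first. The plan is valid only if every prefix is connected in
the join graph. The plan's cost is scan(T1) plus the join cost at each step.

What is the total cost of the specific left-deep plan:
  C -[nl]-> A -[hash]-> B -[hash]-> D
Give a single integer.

step 1: scan C: cost=50, card=50
step 2: join A via nl
    card(P join A) = 50*400/(50) = 400
    cost = 50 + 50*400 = 20050
step 3: join B via hash
    card(P join B) = 400*200/(2) = 40000
    cost = 20050 + 2*200*8 + 400 = 23650
step 4: join D via hash
    card(P join D) = 40000*250/(25) = 400000
    cost = 23650 + 2*250*8 + 40000 = 67650

67650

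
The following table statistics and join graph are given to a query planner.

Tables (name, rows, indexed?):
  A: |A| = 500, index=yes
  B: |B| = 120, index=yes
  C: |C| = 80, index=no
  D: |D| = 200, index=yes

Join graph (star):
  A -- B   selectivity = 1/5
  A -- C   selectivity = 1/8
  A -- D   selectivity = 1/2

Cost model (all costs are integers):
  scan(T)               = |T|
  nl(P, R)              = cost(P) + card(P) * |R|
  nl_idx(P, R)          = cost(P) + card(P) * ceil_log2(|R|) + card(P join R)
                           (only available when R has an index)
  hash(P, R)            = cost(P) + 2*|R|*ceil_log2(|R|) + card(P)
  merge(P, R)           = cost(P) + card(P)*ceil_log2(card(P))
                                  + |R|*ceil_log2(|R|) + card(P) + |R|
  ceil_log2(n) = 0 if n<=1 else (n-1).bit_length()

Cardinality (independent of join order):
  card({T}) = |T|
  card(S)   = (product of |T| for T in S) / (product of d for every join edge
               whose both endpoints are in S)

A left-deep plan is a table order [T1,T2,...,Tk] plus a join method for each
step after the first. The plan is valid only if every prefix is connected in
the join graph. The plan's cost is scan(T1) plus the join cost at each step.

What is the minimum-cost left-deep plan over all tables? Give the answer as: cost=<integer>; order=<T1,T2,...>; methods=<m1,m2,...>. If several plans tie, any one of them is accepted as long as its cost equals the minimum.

cost=132000; order=A,C,B,D; methods=hash,hash,hash

Selinger DP (subsets sized 1..n):
  {A}: scan cost=500, card=500
  {B}: scan cost=120, card=120
  {C}: scan cost=80, card=80
  {D}: scan cost=200, card=200
  {AB}: card=12000; try (B,hash)→2680, (A,merge)→6080, (B,merge)→6460, (A,hash)→9240, (A,nl_idx)→13200, (B,nl_idx)→16000 …(+2); best=2680 via (B,hash)
  {AC}: card=5000; try (C,hash)→2120, (A,merge)→5720, (A,nl_idx)→5800, (C,merge)→6140, (A,hash)→9160, (A,nl)→40080 …(+1); best=2120 via (C,hash)
  {AD}: card=50000; try (D,hash)→4200, (A,merge)→7000, (D,merge)→7300, (A,hash)→9400, (A,nl_idx)→52000, (D,nl_idx)→54500 …(+2); best=4200 via (D,hash)
  {ABC}: card=120000; try (B,hash)→8800, (C,hash)→15800, (B,merge)→73080, (B,nl_idx)→157120, (C,merge)→183320, (B,nl)→602120 …(+1); best=8800 via (B,hash)
  {ABD}: card=1200000; try (D,hash)→17880, (B,hash)→55880, (D,merge)→184480, (B,merge)→855160, (D,nl_idx)→1298680, (B,nl_idx)→1554200 …(+2); best=17880 via (D,hash)
  {ACD}: card=500000; try (D,hash)→10320, (C,hash)→55320, (D,merge)→73920, (D,nl_idx)→542120, (C,merge)→854840, (D,nl)→1002120 …(+1); best=10320 via (D,hash)
  {ABCD}: card=12000000; try (D,hash)→132000, (B,hash)→512000, (C,hash)→1219000, (D,merge)→2170600, (B,merge)→10011280, (D,nl_idx)→12968800 …(+5); best=132000 via (D,hash)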